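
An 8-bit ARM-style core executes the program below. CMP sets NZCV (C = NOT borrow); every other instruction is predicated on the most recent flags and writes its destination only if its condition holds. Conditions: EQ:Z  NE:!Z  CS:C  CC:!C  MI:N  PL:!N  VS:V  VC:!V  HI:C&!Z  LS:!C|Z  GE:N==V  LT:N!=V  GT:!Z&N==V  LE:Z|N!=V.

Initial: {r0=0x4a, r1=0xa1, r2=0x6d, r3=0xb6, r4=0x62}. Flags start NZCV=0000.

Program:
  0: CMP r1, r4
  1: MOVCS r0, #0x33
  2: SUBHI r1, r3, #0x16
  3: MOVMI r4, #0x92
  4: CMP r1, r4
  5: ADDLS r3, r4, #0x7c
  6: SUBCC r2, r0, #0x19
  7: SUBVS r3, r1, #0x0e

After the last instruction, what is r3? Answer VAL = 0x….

VAL = 0x92

[0] flags=0011 → (cmp)
[1] flags=0011 CS?T → r0=0x33
[2] flags=0011 HI?T → r1=0xa0
[3] flags=0011 MI?F → skip
[4] flags=0011 → (cmp)
[5] flags=0011 LS?F → skip
[6] flags=0011 CC?F → skip
[7] flags=0011 VS?T → r3=0x92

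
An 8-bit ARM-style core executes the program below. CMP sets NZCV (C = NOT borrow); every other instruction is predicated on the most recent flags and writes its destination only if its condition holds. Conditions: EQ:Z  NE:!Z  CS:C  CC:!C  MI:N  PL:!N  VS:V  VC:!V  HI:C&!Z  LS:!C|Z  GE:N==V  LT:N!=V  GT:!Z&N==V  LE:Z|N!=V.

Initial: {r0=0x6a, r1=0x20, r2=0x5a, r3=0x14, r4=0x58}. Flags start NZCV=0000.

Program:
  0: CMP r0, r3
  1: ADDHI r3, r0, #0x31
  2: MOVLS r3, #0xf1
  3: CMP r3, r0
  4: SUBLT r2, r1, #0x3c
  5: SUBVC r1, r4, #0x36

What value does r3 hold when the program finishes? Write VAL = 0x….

VAL = 0x9b

[0] flags=0010 → (cmp)
[1] flags=0010 HI?T → r3=0x9b
[2] flags=0010 LS?F → skip
[3] flags=0011 → (cmp)
[4] flags=0011 LT?T → r2=0xe4
[5] flags=0011 VC?F → skip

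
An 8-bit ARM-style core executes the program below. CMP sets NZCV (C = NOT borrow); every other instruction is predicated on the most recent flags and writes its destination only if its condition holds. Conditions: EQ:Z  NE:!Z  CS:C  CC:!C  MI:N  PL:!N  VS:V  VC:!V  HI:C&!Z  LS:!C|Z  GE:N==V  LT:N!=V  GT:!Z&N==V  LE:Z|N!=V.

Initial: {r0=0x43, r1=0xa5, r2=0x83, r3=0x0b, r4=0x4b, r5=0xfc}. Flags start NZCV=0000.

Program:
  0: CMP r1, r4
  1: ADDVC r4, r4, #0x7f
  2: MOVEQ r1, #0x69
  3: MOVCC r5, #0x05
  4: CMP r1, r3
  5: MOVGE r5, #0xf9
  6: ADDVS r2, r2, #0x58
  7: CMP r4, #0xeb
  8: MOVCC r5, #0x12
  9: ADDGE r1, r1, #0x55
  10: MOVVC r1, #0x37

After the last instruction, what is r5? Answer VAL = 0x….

[0] flags=0011 → (cmp)
[1] flags=0011 VC?F → skip
[2] flags=0011 EQ?F → skip
[3] flags=0011 CC?F → skip
[4] flags=1010 → (cmp)
[5] flags=1010 GE?F → skip
[6] flags=1010 VS?F → skip
[7] flags=0000 → (cmp)
[8] flags=0000 CC?T → r5=0x12
[9] flags=0000 GE?T → r1=0xfa
[10] flags=0000 VC?T → r1=0x37

VAL = 0x12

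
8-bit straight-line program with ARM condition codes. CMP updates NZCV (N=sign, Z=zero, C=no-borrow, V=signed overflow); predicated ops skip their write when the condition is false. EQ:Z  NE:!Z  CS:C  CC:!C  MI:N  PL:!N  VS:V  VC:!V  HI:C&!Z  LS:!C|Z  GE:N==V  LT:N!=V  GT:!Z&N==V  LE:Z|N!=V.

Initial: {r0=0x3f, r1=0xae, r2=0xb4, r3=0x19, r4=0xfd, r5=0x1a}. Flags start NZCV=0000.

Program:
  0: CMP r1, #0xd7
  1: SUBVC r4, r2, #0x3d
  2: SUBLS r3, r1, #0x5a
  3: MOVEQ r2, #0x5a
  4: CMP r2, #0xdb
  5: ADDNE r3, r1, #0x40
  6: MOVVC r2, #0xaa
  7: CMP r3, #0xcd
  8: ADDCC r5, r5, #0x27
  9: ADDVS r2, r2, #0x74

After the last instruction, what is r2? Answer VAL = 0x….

VAL = 0xaa

0: ✓ CMP  NZCV=1000
1: ✓ SUBVC  r4←0x77
2: ✓ SUBLS  r3←0x54
3: · MOVEQ
4: ✓ CMP  NZCV=1000
5: ✓ ADDNE  r3←0xee
6: ✓ MOVVC  r2←0xaa
7: ✓ CMP  NZCV=0010
8: · ADDCC
9: · ADDVS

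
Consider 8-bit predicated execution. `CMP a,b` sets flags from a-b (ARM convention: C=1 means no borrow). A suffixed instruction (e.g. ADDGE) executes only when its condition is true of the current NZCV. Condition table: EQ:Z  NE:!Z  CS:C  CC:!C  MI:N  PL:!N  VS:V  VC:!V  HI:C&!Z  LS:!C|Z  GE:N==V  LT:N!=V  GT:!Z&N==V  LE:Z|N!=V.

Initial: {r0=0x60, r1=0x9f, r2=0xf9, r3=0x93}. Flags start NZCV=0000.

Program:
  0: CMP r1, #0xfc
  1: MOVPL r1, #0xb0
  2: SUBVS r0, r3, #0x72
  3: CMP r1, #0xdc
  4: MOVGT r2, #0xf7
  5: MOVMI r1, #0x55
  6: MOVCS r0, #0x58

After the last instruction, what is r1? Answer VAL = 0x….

0: ✓ CMP  NZCV=1000
1: · MOVPL
2: · SUBVS
3: ✓ CMP  NZCV=1000
4: · MOVGT
5: ✓ MOVMI  r1←0x55
6: · MOVCS

VAL = 0x55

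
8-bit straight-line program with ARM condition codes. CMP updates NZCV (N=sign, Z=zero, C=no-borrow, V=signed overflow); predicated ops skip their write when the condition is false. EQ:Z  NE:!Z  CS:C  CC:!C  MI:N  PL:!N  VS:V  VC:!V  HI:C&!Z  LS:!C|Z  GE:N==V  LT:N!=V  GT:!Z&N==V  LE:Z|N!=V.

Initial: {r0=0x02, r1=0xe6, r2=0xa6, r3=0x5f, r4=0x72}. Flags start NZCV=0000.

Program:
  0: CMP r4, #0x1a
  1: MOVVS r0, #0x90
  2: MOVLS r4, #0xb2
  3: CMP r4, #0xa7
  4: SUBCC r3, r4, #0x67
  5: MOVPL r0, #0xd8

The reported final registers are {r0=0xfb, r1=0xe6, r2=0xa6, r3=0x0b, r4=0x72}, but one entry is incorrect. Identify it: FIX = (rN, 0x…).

0: ✓ CMP  NZCV=0010
1: · MOVVS
2: · MOVLS
3: ✓ CMP  NZCV=1001
4: ✓ SUBCC  r3←0x0b
5: · MOVPL

FIX = (r0, 0x02)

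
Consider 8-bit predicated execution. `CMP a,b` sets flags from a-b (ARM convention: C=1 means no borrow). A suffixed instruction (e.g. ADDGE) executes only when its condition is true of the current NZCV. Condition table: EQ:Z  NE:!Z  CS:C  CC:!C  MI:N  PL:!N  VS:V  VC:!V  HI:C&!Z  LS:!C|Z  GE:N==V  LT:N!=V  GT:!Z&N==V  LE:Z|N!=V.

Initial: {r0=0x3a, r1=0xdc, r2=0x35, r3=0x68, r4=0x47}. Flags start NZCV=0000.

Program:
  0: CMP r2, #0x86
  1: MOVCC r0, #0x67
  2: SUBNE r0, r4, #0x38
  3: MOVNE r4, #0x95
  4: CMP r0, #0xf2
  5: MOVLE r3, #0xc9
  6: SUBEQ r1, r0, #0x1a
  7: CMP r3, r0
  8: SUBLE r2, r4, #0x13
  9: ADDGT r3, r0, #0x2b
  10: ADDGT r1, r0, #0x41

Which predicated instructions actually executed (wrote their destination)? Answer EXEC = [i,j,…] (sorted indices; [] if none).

[0] flags=1001 → (cmp)
[1] flags=1001 CC?T → r0=0x67
[2] flags=1001 NE?T → r0=0x0f
[3] flags=1001 NE?T → r4=0x95
[4] flags=0000 → (cmp)
[5] flags=0000 LE?F → skip
[6] flags=0000 EQ?F → skip
[7] flags=0010 → (cmp)
[8] flags=0010 LE?F → skip
[9] flags=0010 GT?T → r3=0x3a
[10] flags=0010 GT?T → r1=0x50

EXEC = [1,2,3,9,10]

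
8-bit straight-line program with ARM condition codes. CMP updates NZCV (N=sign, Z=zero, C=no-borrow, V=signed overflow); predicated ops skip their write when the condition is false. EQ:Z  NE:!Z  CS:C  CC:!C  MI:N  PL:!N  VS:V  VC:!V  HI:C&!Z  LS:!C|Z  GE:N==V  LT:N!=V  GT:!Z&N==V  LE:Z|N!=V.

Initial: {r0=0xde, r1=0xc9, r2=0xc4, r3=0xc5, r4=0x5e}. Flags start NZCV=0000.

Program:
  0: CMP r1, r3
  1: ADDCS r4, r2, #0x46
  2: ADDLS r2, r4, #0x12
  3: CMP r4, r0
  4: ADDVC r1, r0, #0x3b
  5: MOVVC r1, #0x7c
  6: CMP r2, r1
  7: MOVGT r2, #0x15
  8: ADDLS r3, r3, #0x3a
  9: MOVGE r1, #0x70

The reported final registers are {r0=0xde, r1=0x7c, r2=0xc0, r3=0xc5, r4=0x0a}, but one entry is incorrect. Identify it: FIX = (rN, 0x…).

FIX = (r2, 0xc4)

0: ✓ CMP  NZCV=0010
1: ✓ ADDCS  r4←0x0a
2: · ADDLS
3: ✓ CMP  NZCV=0000
4: ✓ ADDVC  r1←0x19
5: ✓ MOVVC  r1←0x7c
6: ✓ CMP  NZCV=0011
7: · MOVGT
8: · ADDLS
9: · MOVGE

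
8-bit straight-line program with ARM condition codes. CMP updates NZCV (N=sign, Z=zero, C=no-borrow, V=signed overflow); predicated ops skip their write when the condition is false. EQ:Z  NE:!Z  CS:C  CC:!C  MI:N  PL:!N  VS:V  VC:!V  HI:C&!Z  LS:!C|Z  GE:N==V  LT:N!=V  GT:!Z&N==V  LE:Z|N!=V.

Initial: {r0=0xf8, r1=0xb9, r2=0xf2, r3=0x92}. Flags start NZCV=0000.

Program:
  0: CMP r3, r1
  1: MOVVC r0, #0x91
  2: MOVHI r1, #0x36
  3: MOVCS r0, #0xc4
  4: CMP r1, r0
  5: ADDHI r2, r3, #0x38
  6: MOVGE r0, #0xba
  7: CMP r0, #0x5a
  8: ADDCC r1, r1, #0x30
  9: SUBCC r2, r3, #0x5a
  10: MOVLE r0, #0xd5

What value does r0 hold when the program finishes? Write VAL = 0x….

VAL = 0xd5

[0] flags=1000 → (cmp)
[1] flags=1000 VC?T → r0=0x91
[2] flags=1000 HI?F → skip
[3] flags=1000 CS?F → skip
[4] flags=0010 → (cmp)
[5] flags=0010 HI?T → r2=0xca
[6] flags=0010 GE?T → r0=0xba
[7] flags=0011 → (cmp)
[8] flags=0011 CC?F → skip
[9] flags=0011 CC?F → skip
[10] flags=0011 LE?T → r0=0xd5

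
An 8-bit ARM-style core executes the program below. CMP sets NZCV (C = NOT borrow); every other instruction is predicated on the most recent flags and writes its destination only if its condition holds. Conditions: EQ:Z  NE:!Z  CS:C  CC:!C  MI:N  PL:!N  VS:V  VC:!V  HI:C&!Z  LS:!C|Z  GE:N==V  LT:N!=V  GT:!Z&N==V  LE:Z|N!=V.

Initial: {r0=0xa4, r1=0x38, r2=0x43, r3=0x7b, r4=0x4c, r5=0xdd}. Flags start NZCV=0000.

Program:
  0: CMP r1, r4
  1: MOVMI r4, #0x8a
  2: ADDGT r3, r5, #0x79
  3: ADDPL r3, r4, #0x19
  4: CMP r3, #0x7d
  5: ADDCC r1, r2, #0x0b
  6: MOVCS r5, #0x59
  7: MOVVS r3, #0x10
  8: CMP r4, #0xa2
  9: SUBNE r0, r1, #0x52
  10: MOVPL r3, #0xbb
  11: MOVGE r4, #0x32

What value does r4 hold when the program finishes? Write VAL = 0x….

VAL = 0x8a

[0] flags=1000 → (cmp)
[1] flags=1000 MI?T → r4=0x8a
[2] flags=1000 GT?F → skip
[3] flags=1000 PL?F → skip
[4] flags=1000 → (cmp)
[5] flags=1000 CC?T → r1=0x4e
[6] flags=1000 CS?F → skip
[7] flags=1000 VS?F → skip
[8] flags=1000 → (cmp)
[9] flags=1000 NE?T → r0=0xfc
[10] flags=1000 PL?F → skip
[11] flags=1000 GE?F → skip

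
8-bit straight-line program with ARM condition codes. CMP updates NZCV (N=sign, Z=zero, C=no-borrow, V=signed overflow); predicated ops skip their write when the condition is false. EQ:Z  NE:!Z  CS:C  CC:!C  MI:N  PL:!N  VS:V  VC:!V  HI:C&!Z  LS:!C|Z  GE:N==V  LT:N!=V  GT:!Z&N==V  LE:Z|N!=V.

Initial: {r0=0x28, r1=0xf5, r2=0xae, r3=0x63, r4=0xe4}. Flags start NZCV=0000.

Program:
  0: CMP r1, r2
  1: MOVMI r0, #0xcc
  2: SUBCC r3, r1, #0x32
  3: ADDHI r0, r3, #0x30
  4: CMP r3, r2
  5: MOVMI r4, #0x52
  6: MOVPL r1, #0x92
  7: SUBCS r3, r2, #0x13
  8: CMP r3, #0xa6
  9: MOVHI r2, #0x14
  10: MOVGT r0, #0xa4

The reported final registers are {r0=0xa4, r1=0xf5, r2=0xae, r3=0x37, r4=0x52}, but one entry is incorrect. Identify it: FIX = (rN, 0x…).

FIX = (r3, 0x63)

[0] flags=0010 → (cmp)
[1] flags=0010 MI?F → skip
[2] flags=0010 CC?F → skip
[3] flags=0010 HI?T → r0=0x93
[4] flags=1001 → (cmp)
[5] flags=1001 MI?T → r4=0x52
[6] flags=1001 PL?F → skip
[7] flags=1001 CS?F → skip
[8] flags=1001 → (cmp)
[9] flags=1001 HI?F → skip
[10] flags=1001 GT?T → r0=0xa4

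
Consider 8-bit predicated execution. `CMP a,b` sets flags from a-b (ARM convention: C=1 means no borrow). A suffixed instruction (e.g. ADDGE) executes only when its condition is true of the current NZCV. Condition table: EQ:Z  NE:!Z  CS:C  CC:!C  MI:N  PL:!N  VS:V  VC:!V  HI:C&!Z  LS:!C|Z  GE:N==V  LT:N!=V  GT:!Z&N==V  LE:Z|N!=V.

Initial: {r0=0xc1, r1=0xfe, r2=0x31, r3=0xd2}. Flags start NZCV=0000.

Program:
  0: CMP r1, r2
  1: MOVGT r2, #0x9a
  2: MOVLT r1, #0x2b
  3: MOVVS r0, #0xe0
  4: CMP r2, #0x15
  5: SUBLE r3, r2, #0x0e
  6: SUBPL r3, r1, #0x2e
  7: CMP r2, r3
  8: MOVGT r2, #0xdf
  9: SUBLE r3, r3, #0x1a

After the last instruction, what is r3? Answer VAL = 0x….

VAL = 0xfd

0: ✓ CMP  NZCV=1010
1: · MOVGT
2: ✓ MOVLT  r1←0x2b
3: · MOVVS
4: ✓ CMP  NZCV=0010
5: · SUBLE
6: ✓ SUBPL  r3←0xfd
7: ✓ CMP  NZCV=0000
8: ✓ MOVGT  r2←0xdf
9: · SUBLE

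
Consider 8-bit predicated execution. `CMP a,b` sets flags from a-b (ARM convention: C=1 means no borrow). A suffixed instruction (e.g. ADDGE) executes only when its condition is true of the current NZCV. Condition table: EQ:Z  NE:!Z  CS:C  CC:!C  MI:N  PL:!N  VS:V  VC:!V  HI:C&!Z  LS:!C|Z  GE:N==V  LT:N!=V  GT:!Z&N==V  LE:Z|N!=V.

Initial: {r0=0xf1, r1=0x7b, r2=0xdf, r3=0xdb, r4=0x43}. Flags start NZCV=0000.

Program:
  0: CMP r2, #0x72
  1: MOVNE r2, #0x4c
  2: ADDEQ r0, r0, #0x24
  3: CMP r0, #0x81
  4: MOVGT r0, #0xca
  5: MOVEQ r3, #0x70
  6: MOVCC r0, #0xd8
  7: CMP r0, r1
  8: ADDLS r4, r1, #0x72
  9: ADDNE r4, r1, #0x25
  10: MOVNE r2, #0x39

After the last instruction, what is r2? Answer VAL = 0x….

VAL = 0x39

[0] flags=0011 → (cmp)
[1] flags=0011 NE?T → r2=0x4c
[2] flags=0011 EQ?F → skip
[3] flags=0010 → (cmp)
[4] flags=0010 GT?T → r0=0xca
[5] flags=0010 EQ?F → skip
[6] flags=0010 CC?F → skip
[7] flags=0011 → (cmp)
[8] flags=0011 LS?F → skip
[9] flags=0011 NE?T → r4=0xa0
[10] flags=0011 NE?T → r2=0x39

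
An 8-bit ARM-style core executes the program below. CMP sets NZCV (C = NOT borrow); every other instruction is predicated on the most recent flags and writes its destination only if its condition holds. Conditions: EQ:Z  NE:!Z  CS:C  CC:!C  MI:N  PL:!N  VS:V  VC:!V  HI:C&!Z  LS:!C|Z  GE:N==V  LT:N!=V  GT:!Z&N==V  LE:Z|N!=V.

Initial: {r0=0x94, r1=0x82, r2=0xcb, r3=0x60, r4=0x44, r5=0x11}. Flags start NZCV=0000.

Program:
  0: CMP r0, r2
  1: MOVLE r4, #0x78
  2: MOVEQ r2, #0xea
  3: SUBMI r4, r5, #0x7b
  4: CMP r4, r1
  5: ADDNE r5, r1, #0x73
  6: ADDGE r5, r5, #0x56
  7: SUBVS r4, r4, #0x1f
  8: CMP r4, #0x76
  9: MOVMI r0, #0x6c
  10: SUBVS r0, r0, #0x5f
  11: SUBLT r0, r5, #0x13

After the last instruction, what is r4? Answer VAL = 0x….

VAL = 0x96

0: ✓ CMP  NZCV=1000
1: ✓ MOVLE  r4←0x78
2: · MOVEQ
3: ✓ SUBMI  r4←0x96
4: ✓ CMP  NZCV=0010
5: ✓ ADDNE  r5←0xf5
6: ✓ ADDGE  r5←0x4b
7: · SUBVS
8: ✓ CMP  NZCV=0011
9: · MOVMI
10: ✓ SUBVS  r0←0x35
11: ✓ SUBLT  r0←0x38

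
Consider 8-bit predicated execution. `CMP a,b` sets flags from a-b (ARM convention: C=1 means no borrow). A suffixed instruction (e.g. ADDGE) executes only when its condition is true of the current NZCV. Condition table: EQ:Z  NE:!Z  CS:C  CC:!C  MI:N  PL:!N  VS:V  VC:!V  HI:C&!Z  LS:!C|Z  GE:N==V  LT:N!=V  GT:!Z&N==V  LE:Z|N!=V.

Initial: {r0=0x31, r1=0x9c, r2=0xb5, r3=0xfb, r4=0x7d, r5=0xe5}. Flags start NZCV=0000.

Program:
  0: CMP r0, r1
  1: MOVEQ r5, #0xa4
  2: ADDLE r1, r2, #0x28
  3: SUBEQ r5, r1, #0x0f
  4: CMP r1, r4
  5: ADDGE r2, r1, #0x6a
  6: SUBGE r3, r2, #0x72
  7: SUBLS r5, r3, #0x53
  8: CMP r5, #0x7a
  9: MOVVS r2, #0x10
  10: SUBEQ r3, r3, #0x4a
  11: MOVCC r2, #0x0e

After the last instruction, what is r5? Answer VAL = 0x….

[0] flags=1001 → (cmp)
[1] flags=1001 EQ?F → skip
[2] flags=1001 LE?F → skip
[3] flags=1001 EQ?F → skip
[4] flags=0011 → (cmp)
[5] flags=0011 GE?F → skip
[6] flags=0011 GE?F → skip
[7] flags=0011 LS?F → skip
[8] flags=0011 → (cmp)
[9] flags=0011 VS?T → r2=0x10
[10] flags=0011 EQ?F → skip
[11] flags=0011 CC?F → skip

VAL = 0xe5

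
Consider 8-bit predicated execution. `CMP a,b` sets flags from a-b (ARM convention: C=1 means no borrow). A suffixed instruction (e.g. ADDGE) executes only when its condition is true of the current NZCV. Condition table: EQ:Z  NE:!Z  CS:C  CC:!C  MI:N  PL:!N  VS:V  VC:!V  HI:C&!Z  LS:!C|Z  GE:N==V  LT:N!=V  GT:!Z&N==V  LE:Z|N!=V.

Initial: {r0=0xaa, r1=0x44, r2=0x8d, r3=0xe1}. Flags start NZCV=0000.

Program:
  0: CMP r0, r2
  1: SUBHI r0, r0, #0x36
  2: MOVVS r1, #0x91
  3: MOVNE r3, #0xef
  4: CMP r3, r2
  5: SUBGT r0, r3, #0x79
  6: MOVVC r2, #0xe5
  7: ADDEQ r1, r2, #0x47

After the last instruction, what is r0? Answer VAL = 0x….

0: ✓ CMP  NZCV=0010
1: ✓ SUBHI  r0←0x74
2: · MOVVS
3: ✓ MOVNE  r3←0xef
4: ✓ CMP  NZCV=0010
5: ✓ SUBGT  r0←0x76
6: ✓ MOVVC  r2←0xe5
7: · ADDEQ

VAL = 0x76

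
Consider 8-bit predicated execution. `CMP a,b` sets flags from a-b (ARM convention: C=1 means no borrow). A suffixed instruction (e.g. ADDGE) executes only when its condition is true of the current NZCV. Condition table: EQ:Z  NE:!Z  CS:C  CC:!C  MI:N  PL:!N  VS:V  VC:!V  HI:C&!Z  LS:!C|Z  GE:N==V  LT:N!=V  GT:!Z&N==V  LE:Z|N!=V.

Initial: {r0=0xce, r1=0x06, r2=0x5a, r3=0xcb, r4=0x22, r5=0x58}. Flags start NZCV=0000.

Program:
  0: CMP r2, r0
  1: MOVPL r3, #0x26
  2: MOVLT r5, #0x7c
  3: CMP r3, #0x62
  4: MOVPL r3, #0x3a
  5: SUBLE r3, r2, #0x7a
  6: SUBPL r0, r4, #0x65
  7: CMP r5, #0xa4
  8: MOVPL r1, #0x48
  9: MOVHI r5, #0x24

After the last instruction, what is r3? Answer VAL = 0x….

VAL = 0xe0

[0] flags=1001 → (cmp)
[1] flags=1001 PL?F → skip
[2] flags=1001 LT?F → skip
[3] flags=0011 → (cmp)
[4] flags=0011 PL?T → r3=0x3a
[5] flags=0011 LE?T → r3=0xe0
[6] flags=0011 PL?T → r0=0xbd
[7] flags=1001 → (cmp)
[8] flags=1001 PL?F → skip
[9] flags=1001 HI?F → skip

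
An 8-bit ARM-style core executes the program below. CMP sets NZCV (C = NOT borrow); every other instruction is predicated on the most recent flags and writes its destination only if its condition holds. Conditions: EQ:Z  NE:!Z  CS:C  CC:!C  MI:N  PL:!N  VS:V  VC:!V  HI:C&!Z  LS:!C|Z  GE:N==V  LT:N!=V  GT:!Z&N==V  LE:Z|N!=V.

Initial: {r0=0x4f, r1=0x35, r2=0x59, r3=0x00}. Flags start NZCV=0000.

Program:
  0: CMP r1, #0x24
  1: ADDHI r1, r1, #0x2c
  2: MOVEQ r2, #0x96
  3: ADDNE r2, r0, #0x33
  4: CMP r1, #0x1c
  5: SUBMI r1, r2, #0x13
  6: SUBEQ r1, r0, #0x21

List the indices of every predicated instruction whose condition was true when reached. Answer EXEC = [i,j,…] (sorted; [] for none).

[0] flags=0010 → (cmp)
[1] flags=0010 HI?T → r1=0x61
[2] flags=0010 EQ?F → skip
[3] flags=0010 NE?T → r2=0x82
[4] flags=0010 → (cmp)
[5] flags=0010 MI?F → skip
[6] flags=0010 EQ?F → skip

EXEC = [1,3]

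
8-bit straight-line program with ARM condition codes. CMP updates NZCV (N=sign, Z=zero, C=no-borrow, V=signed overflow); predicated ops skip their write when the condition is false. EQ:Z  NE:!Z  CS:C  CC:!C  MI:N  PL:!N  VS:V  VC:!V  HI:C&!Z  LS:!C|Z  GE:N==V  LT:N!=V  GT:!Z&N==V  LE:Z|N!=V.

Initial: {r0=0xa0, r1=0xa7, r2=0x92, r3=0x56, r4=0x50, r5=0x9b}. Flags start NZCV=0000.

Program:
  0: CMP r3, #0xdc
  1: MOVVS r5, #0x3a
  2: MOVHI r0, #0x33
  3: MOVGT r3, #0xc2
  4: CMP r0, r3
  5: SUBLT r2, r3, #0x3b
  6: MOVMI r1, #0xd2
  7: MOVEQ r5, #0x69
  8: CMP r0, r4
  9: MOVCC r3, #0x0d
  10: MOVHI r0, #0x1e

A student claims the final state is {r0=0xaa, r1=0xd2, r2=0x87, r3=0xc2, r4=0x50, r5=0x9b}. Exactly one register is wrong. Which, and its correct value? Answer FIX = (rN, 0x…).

[0] flags=0000 → (cmp)
[1] flags=0000 VS?F → skip
[2] flags=0000 HI?F → skip
[3] flags=0000 GT?T → r3=0xc2
[4] flags=1000 → (cmp)
[5] flags=1000 LT?T → r2=0x87
[6] flags=1000 MI?T → r1=0xd2
[7] flags=1000 EQ?F → skip
[8] flags=0011 → (cmp)
[9] flags=0011 CC?F → skip
[10] flags=0011 HI?T → r0=0x1e

FIX = (r0, 0x1e)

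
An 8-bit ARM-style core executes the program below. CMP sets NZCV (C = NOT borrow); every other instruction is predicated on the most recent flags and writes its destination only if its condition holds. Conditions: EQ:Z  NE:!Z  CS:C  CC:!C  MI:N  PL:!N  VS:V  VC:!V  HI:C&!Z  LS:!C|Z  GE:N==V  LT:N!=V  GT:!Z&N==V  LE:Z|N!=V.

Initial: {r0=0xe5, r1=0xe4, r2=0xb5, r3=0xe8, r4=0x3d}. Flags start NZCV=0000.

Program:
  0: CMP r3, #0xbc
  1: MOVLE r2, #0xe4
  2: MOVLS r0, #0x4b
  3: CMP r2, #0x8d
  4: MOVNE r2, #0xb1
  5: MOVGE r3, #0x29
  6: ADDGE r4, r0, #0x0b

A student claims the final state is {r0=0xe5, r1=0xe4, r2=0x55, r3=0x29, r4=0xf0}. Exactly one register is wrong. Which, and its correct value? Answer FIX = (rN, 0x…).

FIX = (r2, 0xb1)

0: ✓ CMP  NZCV=0010
1: · MOVLE
2: · MOVLS
3: ✓ CMP  NZCV=0010
4: ✓ MOVNE  r2←0xb1
5: ✓ MOVGE  r3←0x29
6: ✓ ADDGE  r4←0xf0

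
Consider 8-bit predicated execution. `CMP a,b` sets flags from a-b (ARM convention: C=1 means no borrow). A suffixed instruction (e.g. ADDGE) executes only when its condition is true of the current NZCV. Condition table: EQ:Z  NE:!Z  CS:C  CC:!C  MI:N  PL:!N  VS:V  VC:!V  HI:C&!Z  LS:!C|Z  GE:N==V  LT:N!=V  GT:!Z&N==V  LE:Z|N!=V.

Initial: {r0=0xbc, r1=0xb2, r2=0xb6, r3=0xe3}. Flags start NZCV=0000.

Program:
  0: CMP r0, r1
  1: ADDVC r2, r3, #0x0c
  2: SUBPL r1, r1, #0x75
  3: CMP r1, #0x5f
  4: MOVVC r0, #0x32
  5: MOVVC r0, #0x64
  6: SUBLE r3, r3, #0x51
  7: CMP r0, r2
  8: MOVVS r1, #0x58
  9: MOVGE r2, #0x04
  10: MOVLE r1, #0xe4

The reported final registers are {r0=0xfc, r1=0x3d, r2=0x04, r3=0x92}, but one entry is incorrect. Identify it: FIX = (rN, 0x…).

[0] flags=0010 → (cmp)
[1] flags=0010 VC?T → r2=0xef
[2] flags=0010 PL?T → r1=0x3d
[3] flags=1000 → (cmp)
[4] flags=1000 VC?T → r0=0x32
[5] flags=1000 VC?T → r0=0x64
[6] flags=1000 LE?T → r3=0x92
[7] flags=0000 → (cmp)
[8] flags=0000 VS?F → skip
[9] flags=0000 GE?T → r2=0x04
[10] flags=0000 LE?F → skip

FIX = (r0, 0x64)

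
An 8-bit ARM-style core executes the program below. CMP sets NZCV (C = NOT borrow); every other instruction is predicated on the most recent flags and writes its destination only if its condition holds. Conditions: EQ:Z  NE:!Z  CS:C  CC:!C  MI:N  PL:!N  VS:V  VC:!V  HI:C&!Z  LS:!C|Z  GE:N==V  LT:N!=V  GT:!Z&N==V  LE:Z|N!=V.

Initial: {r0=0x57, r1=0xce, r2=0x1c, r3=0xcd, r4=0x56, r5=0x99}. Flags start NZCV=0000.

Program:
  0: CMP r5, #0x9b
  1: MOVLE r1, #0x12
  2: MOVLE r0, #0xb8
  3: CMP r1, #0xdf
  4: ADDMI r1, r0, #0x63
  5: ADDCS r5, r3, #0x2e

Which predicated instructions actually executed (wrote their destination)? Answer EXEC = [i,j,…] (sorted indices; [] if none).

[0] flags=1000 → (cmp)
[1] flags=1000 LE?T → r1=0x12
[2] flags=1000 LE?T → r0=0xb8
[3] flags=0000 → (cmp)
[4] flags=0000 MI?F → skip
[5] flags=0000 CS?F → skip

EXEC = [1,2]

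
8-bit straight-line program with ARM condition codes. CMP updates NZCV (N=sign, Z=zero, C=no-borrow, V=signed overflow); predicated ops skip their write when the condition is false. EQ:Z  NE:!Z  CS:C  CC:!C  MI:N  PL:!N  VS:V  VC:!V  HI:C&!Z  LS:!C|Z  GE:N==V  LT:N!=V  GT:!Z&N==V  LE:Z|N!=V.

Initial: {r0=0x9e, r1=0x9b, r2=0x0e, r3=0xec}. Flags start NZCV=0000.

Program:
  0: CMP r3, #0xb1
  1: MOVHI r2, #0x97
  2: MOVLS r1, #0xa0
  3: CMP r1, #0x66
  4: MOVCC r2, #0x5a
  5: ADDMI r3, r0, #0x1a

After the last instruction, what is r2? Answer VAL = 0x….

VAL = 0x97

[0] flags=0010 → (cmp)
[1] flags=0010 HI?T → r2=0x97
[2] flags=0010 LS?F → skip
[3] flags=0011 → (cmp)
[4] flags=0011 CC?F → skip
[5] flags=0011 MI?F → skip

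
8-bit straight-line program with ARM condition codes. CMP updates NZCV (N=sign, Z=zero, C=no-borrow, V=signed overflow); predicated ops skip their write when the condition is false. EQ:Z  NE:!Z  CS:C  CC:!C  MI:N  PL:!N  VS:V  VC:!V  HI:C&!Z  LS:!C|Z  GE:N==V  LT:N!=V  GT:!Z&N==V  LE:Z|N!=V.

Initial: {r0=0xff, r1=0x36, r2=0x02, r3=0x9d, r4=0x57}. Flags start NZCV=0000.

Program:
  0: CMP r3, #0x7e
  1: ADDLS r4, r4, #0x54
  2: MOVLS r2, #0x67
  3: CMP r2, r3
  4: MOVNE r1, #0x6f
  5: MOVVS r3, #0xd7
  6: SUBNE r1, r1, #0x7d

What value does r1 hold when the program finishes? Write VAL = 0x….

VAL = 0xf2

0: ✓ CMP  NZCV=0011
1: · ADDLS
2: · MOVLS
3: ✓ CMP  NZCV=0000
4: ✓ MOVNE  r1←0x6f
5: · MOVVS
6: ✓ SUBNE  r1←0xf2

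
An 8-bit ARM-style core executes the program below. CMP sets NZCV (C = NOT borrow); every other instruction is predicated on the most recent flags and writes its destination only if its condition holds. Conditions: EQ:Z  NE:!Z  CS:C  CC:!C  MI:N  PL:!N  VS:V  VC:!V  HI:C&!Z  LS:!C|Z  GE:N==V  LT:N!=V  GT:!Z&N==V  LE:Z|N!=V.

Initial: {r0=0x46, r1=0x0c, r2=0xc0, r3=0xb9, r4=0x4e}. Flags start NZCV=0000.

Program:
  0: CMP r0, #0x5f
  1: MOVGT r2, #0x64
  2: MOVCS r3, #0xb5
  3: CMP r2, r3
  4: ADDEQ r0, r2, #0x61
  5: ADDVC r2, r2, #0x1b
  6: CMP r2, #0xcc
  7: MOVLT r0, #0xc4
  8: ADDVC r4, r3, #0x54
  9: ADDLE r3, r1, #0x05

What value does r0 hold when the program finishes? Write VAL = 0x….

0: ✓ CMP  NZCV=1000
1: · MOVGT
2: · MOVCS
3: ✓ CMP  NZCV=0010
4: · ADDEQ
5: ✓ ADDVC  r2←0xdb
6: ✓ CMP  NZCV=0010
7: · MOVLT
8: ✓ ADDVC  r4←0x0d
9: · ADDLE

VAL = 0x46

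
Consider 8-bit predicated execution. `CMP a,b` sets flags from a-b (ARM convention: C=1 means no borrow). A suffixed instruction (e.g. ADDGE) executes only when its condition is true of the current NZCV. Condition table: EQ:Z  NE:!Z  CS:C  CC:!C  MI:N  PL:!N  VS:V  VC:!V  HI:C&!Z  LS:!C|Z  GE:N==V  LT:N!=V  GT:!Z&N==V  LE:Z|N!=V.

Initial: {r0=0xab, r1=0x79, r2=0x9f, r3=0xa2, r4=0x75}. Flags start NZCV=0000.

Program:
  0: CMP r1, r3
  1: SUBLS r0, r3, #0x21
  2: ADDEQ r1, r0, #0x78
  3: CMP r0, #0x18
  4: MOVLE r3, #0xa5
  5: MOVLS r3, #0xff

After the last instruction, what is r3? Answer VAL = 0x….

[0] flags=1001 → (cmp)
[1] flags=1001 LS?T → r0=0x81
[2] flags=1001 EQ?F → skip
[3] flags=0011 → (cmp)
[4] flags=0011 LE?T → r3=0xa5
[5] flags=0011 LS?F → skip

VAL = 0xa5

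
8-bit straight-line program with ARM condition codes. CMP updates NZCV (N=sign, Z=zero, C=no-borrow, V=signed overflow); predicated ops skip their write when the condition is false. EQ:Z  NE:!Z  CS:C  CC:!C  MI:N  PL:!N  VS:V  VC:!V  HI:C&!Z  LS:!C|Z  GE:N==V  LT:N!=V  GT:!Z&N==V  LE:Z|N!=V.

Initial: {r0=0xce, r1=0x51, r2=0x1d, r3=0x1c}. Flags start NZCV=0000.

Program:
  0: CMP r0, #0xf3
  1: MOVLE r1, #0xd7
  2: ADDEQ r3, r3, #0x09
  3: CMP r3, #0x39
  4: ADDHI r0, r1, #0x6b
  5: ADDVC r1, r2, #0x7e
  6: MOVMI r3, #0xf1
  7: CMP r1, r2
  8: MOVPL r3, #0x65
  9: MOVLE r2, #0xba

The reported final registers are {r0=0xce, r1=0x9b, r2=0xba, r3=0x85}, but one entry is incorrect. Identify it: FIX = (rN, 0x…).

FIX = (r3, 0x65)

[0] flags=1000 → (cmp)
[1] flags=1000 LE?T → r1=0xd7
[2] flags=1000 EQ?F → skip
[3] flags=1000 → (cmp)
[4] flags=1000 HI?F → skip
[5] flags=1000 VC?T → r1=0x9b
[6] flags=1000 MI?T → r3=0xf1
[7] flags=0011 → (cmp)
[8] flags=0011 PL?T → r3=0x65
[9] flags=0011 LE?T → r2=0xba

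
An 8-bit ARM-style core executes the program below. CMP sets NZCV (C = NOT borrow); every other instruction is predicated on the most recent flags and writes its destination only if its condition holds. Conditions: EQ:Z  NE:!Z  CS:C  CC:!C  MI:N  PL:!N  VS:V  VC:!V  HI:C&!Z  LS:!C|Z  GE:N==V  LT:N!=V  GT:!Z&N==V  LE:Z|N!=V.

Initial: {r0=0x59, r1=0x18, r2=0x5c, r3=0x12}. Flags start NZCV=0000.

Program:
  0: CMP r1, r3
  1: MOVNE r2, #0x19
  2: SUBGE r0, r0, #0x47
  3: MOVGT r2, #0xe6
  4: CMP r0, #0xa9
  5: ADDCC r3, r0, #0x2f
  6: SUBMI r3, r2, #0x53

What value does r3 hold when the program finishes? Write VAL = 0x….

VAL = 0x41

0: ✓ CMP  NZCV=0010
1: ✓ MOVNE  r2←0x19
2: ✓ SUBGE  r0←0x12
3: ✓ MOVGT  r2←0xe6
4: ✓ CMP  NZCV=0000
5: ✓ ADDCC  r3←0x41
6: · SUBMI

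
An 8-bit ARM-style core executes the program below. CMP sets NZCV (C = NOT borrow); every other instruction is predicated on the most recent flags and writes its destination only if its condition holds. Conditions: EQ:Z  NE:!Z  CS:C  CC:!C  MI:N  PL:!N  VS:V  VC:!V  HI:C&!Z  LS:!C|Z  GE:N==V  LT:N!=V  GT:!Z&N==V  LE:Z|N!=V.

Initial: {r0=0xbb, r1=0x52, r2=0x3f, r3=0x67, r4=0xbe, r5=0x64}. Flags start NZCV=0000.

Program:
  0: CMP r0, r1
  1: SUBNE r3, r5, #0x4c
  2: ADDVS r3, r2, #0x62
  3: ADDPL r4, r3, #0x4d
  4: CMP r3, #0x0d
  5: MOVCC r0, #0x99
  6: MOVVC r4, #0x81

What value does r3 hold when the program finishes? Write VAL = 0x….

0: ✓ CMP  NZCV=0011
1: ✓ SUBNE  r3←0x18
2: ✓ ADDVS  r3←0xa1
3: ✓ ADDPL  r4←0xee
4: ✓ CMP  NZCV=1010
5: · MOVCC
6: ✓ MOVVC  r4←0x81

VAL = 0xa1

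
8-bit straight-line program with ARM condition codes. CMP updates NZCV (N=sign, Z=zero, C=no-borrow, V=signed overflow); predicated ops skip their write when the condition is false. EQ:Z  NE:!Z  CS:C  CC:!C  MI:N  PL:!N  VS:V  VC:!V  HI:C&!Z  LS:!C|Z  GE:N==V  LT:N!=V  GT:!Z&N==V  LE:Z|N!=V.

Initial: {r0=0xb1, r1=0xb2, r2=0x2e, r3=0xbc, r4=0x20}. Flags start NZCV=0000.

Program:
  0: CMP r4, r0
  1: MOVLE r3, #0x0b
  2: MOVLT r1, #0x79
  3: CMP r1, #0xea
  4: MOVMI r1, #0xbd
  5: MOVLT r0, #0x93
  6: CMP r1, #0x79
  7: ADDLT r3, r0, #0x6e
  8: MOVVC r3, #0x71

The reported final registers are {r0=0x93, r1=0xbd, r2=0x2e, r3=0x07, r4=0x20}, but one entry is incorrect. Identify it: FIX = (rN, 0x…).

FIX = (r3, 0x01)

0: ✓ CMP  NZCV=0000
1: · MOVLE
2: · MOVLT
3: ✓ CMP  NZCV=1000
4: ✓ MOVMI  r1←0xbd
5: ✓ MOVLT  r0←0x93
6: ✓ CMP  NZCV=0011
7: ✓ ADDLT  r3←0x01
8: · MOVVC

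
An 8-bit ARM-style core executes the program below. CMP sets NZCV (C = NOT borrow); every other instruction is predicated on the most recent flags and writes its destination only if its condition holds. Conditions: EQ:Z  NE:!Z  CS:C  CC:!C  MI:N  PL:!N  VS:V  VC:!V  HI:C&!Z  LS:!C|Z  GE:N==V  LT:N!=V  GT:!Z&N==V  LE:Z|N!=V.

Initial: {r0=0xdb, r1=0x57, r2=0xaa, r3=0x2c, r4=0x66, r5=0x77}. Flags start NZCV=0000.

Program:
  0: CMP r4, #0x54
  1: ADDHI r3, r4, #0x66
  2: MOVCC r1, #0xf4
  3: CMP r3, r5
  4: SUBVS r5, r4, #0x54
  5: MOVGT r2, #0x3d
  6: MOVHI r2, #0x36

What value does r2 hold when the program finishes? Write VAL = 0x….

[0] flags=0010 → (cmp)
[1] flags=0010 HI?T → r3=0xcc
[2] flags=0010 CC?F → skip
[3] flags=0011 → (cmp)
[4] flags=0011 VS?T → r5=0x12
[5] flags=0011 GT?F → skip
[6] flags=0011 HI?T → r2=0x36

VAL = 0x36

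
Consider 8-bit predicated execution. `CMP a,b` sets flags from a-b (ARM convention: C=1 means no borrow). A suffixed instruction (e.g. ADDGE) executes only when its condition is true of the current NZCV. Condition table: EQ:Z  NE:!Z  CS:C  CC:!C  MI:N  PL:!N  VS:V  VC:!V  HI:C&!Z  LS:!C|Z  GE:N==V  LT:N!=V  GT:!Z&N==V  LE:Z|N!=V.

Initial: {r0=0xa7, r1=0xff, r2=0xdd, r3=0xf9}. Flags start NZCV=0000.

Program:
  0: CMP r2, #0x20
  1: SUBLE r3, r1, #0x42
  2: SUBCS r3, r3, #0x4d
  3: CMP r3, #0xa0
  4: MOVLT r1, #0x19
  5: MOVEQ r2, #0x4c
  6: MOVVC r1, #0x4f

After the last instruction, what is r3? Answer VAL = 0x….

VAL = 0x70

0: ✓ CMP  NZCV=1010
1: ✓ SUBLE  r3←0xbd
2: ✓ SUBCS  r3←0x70
3: ✓ CMP  NZCV=1001
4: · MOVLT
5: · MOVEQ
6: · MOVVC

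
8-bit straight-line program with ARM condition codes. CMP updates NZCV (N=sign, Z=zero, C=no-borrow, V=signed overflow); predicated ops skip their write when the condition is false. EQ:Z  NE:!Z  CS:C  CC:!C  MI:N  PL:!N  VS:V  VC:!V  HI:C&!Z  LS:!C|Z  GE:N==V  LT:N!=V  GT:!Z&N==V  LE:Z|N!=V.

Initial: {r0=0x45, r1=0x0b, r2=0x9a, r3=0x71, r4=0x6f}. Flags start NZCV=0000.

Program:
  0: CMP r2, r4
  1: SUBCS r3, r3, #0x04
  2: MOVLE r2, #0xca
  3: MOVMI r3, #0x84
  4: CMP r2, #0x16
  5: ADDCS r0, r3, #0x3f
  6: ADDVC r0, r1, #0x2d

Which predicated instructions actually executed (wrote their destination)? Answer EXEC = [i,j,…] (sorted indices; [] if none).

EXEC = [1,2,5,6]

[0] flags=0011 → (cmp)
[1] flags=0011 CS?T → r3=0x6d
[2] flags=0011 LE?T → r2=0xca
[3] flags=0011 MI?F → skip
[4] flags=1010 → (cmp)
[5] flags=1010 CS?T → r0=0xac
[6] flags=1010 VC?T → r0=0x38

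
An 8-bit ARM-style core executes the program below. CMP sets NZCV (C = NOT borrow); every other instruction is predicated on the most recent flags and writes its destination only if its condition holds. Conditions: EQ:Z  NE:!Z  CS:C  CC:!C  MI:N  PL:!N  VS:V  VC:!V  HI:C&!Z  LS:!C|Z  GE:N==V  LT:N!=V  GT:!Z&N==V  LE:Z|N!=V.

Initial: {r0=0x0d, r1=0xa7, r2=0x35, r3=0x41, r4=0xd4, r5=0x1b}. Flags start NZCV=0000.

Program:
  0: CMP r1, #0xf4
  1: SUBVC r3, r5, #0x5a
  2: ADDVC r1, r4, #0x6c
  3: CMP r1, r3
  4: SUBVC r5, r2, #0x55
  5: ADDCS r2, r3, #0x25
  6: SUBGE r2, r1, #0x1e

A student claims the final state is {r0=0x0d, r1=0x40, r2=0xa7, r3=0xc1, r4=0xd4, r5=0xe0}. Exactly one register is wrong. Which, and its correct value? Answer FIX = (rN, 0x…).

FIX = (r2, 0x22)

0: ✓ CMP  NZCV=1000
1: ✓ SUBVC  r3←0xc1
2: ✓ ADDVC  r1←0x40
3: ✓ CMP  NZCV=0000
4: ✓ SUBVC  r5←0xe0
5: · ADDCS
6: ✓ SUBGE  r2←0x22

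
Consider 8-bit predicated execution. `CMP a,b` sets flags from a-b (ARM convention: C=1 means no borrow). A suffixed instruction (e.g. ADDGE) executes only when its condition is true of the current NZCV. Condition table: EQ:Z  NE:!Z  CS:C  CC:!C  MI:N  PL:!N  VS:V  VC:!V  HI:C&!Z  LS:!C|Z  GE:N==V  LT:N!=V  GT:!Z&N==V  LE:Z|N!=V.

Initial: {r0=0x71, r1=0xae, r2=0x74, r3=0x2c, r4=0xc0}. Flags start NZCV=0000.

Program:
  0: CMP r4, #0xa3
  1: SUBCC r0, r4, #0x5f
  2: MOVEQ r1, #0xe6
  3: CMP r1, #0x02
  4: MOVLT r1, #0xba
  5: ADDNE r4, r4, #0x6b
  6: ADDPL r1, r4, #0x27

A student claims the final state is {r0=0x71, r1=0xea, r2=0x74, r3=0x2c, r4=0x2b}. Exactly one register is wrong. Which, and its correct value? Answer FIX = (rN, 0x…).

FIX = (r1, 0xba)

[0] flags=0010 → (cmp)
[1] flags=0010 CC?F → skip
[2] flags=0010 EQ?F → skip
[3] flags=1010 → (cmp)
[4] flags=1010 LT?T → r1=0xba
[5] flags=1010 NE?T → r4=0x2b
[6] flags=1010 PL?F → skip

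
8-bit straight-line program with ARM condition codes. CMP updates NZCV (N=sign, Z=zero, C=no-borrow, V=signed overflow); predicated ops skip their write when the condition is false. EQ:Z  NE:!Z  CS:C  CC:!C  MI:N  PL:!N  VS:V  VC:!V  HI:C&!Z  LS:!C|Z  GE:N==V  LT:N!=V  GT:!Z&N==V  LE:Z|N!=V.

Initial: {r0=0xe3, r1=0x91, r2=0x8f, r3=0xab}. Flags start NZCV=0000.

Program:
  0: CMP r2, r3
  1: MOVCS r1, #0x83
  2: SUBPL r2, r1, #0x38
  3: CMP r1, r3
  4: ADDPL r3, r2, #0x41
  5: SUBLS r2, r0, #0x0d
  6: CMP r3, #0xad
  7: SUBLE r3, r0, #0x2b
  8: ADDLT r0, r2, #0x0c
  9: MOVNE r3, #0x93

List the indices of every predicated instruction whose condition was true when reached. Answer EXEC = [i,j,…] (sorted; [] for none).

[0] flags=1000 → (cmp)
[1] flags=1000 CS?F → skip
[2] flags=1000 PL?F → skip
[3] flags=1000 → (cmp)
[4] flags=1000 PL?F → skip
[5] flags=1000 LS?T → r2=0xd6
[6] flags=1000 → (cmp)
[7] flags=1000 LE?T → r3=0xb8
[8] flags=1000 LT?T → r0=0xe2
[9] flags=1000 NE?T → r3=0x93

EXEC = [5,7,8,9]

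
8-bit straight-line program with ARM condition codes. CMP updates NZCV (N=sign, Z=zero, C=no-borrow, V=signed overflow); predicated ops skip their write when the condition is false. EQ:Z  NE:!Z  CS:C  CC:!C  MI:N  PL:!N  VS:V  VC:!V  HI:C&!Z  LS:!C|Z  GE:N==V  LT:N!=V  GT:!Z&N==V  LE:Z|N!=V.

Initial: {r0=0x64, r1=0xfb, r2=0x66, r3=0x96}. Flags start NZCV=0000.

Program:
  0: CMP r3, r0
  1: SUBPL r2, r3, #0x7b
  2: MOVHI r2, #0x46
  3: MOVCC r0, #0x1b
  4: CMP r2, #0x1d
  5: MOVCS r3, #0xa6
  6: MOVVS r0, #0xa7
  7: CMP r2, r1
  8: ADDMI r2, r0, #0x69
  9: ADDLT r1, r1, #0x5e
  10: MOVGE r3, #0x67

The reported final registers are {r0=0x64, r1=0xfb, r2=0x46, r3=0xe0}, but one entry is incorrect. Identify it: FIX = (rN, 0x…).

FIX = (r3, 0x67)

[0] flags=0011 → (cmp)
[1] flags=0011 PL?T → r2=0x1b
[2] flags=0011 HI?T → r2=0x46
[3] flags=0011 CC?F → skip
[4] flags=0010 → (cmp)
[5] flags=0010 CS?T → r3=0xa6
[6] flags=0010 VS?F → skip
[7] flags=0000 → (cmp)
[8] flags=0000 MI?F → skip
[9] flags=0000 LT?F → skip
[10] flags=0000 GE?T → r3=0x67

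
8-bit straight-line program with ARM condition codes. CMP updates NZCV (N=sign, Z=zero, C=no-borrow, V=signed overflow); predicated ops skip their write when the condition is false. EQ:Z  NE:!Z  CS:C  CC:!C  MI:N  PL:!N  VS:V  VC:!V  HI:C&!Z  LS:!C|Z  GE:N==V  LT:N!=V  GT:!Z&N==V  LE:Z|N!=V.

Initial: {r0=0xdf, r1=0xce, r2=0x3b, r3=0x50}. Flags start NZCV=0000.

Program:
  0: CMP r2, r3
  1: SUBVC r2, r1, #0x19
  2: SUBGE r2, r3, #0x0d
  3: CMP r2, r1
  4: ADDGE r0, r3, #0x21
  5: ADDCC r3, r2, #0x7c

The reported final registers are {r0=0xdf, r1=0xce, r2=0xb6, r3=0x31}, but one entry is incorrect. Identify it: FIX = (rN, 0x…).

0: ✓ CMP  NZCV=1000
1: ✓ SUBVC  r2←0xb5
2: · SUBGE
3: ✓ CMP  NZCV=1000
4: · ADDGE
5: ✓ ADDCC  r3←0x31

FIX = (r2, 0xb5)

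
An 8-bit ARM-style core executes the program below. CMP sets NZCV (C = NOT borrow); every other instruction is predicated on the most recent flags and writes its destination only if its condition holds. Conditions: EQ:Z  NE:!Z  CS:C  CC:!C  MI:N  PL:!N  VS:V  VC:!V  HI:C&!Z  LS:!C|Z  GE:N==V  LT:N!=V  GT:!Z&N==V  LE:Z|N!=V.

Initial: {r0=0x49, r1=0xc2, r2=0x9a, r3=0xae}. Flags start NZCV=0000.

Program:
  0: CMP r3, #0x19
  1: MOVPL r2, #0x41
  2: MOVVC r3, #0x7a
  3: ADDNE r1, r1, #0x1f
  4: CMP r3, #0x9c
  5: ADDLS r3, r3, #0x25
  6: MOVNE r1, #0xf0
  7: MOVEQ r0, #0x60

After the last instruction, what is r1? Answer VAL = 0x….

[0] flags=1010 → (cmp)
[1] flags=1010 PL?F → skip
[2] flags=1010 VC?T → r3=0x7a
[3] flags=1010 NE?T → r1=0xe1
[4] flags=1001 → (cmp)
[5] flags=1001 LS?T → r3=0x9f
[6] flags=1001 NE?T → r1=0xf0
[7] flags=1001 EQ?F → skip

VAL = 0xf0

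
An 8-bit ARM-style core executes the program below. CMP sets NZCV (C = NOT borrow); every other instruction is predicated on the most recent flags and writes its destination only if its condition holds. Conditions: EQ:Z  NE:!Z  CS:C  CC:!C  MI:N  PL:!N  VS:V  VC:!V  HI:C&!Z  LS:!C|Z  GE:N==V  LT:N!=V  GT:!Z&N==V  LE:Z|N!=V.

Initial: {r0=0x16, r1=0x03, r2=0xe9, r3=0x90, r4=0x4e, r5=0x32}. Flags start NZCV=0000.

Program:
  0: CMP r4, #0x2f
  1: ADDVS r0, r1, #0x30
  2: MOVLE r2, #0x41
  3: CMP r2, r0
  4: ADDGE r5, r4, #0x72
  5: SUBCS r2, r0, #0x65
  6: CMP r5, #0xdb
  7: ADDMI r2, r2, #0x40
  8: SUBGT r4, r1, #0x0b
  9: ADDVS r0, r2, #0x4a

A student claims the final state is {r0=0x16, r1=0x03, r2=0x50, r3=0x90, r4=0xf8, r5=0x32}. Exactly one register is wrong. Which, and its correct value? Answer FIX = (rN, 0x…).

FIX = (r2, 0xb1)

0: ✓ CMP  NZCV=0010
1: · ADDVS
2: · MOVLE
3: ✓ CMP  NZCV=1010
4: · ADDGE
5: ✓ SUBCS  r2←0xb1
6: ✓ CMP  NZCV=0000
7: · ADDMI
8: ✓ SUBGT  r4←0xf8
9: · ADDVS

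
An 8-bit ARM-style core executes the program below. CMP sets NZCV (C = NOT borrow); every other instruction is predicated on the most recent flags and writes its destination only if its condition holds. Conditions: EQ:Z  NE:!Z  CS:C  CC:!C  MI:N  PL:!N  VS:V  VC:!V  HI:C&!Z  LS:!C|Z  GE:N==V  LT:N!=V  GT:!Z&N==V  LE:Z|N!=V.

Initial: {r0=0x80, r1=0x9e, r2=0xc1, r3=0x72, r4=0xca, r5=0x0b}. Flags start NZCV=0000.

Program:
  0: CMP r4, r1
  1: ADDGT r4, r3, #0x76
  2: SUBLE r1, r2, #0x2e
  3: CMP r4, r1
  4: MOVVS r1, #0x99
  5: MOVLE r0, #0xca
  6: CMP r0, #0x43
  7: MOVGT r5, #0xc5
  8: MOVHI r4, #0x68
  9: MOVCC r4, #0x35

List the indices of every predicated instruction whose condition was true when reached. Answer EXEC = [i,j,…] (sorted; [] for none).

EXEC = [1,8]

0: ✓ CMP  NZCV=0010
1: ✓ ADDGT  r4←0xe8
2: · SUBLE
3: ✓ CMP  NZCV=0010
4: · MOVVS
5: · MOVLE
6: ✓ CMP  NZCV=0011
7: · MOVGT
8: ✓ MOVHI  r4←0x68
9: · MOVCC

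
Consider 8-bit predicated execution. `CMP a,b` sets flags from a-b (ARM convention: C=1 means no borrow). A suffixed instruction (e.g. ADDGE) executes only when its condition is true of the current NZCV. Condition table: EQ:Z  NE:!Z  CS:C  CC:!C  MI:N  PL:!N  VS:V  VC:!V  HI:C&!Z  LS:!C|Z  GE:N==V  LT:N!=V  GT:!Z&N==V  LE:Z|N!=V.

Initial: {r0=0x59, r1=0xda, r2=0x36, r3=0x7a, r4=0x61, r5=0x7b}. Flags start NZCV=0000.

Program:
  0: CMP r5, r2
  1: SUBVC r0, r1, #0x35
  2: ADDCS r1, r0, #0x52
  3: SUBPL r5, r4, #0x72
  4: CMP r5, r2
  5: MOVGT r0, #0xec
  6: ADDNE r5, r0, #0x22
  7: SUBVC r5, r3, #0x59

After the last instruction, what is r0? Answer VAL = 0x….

VAL = 0xa5

0: ✓ CMP  NZCV=0010
1: ✓ SUBVC  r0←0xa5
2: ✓ ADDCS  r1←0xf7
3: ✓ SUBPL  r5←0xef
4: ✓ CMP  NZCV=1010
5: · MOVGT
6: ✓ ADDNE  r5←0xc7
7: ✓ SUBVC  r5←0x21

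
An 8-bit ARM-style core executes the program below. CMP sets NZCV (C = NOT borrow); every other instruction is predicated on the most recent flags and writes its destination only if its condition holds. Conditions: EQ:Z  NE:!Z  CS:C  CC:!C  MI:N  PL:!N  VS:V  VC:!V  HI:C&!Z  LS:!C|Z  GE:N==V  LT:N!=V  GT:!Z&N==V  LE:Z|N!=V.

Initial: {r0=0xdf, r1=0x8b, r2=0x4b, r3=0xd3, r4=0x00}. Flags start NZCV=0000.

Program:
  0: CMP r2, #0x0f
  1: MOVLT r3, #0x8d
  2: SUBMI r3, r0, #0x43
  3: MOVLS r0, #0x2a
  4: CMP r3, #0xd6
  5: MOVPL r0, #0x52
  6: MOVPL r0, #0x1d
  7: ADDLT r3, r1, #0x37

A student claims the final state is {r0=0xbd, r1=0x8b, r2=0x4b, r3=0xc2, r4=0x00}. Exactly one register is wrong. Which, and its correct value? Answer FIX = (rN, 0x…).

FIX = (r0, 0xdf)

0: ✓ CMP  NZCV=0010
1: · MOVLT
2: · SUBMI
3: · MOVLS
4: ✓ CMP  NZCV=1000
5: · MOVPL
6: · MOVPL
7: ✓ ADDLT  r3←0xc2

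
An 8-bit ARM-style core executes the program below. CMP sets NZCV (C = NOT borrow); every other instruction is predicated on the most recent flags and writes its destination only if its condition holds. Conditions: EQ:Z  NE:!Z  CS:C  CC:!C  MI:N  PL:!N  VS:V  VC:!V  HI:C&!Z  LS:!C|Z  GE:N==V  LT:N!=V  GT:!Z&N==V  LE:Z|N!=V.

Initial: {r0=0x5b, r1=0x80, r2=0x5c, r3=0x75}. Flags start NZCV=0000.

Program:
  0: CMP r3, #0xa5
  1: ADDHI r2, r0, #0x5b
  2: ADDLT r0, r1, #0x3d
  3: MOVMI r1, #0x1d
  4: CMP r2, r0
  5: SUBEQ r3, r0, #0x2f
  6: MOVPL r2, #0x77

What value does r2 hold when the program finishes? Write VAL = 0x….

[0] flags=1001 → (cmp)
[1] flags=1001 HI?F → skip
[2] flags=1001 LT?F → skip
[3] flags=1001 MI?T → r1=0x1d
[4] flags=0010 → (cmp)
[5] flags=0010 EQ?F → skip
[6] flags=0010 PL?T → r2=0x77

VAL = 0x77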